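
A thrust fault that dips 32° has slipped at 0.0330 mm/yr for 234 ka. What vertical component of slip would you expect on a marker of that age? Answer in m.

4.09 m

dip-slip = rate × time = 0.0330 mm/yr × 234 ka = 7.722 m
throw = dip-slip × sin(dip) = 7.722 × sin(32°) = 4.09 m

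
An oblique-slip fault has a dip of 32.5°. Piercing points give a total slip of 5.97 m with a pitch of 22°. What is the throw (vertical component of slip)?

dip-slip = net slip × sin(rake) = 5.97 m × sin(22°) = 2.236 m
throw = dip-slip × sin(dip) = 2.236 × sin(32.5°) = 1.20 m

1.20 m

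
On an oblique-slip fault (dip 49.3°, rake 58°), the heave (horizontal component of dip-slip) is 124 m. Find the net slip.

dip-slip = heave / cos(dip) = 124 / cos(49.3°) = 190.2 m
net slip = dip-slip / sin(rake) = 190.2 / sin(58°) = 224 m

224 m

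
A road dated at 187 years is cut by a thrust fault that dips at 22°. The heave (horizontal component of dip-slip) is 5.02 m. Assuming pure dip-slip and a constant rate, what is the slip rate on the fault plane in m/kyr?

29 m/kyr

dip-slip = heave / cos(dip) = 5.02 m / cos(22°) = 5.414 m
rate = 5.414 m / 187 years = 0.0290 m/yr = 29 m/kyr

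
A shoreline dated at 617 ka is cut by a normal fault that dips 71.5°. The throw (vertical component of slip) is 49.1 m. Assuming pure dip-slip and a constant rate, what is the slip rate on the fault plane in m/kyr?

0.0839 m/kyr

dip-slip = throw / sin(dip) = 49.1 m / sin(71.5°) = 51.78 m
rate = 51.78 m / 617 ka = 0.0000839 m/yr = 0.0839 m/kyr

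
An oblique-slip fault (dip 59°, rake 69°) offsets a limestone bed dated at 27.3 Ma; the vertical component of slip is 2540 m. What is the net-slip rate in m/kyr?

0.116 m/kyr

dip-slip = throw / sin(dip) = 2540 / sin(59°) = 2963 m
net slip = dip-slip / sin(rake) = 2963 / sin(69°) = 3174 m
rate = 3174 m / 27.3 Ma = 0.000116 m/yr = 0.116 m/kyr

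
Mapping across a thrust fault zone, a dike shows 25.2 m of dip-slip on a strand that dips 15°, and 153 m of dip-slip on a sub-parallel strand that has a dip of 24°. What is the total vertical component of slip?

68.8 m

throw_A = 25.2 × sin(15°) = 6.522 m
throw_B = 153 × sin(24°) = 62.23 m
total = 6.522 + 62.23 = 68.8 m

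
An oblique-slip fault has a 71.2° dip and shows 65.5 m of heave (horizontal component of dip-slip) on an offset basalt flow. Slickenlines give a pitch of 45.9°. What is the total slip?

283 m

dip-slip = heave / cos(dip) = 65.5 / cos(71.2°) = 203.2 m
net slip = dip-slip / sin(rake) = 203.2 / sin(45.9°) = 283 m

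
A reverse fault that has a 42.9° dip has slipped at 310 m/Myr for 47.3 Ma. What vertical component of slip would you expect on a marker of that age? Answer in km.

9.98 km

dip-slip = rate × time = 310 m/Myr × 47.3 Ma = 14660 m
throw = dip-slip × sin(dip) = 14660 × sin(42.9°) = 9980 m = 9.98 km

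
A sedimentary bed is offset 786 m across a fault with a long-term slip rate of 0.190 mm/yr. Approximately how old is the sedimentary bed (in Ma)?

4.14 Ma

age = offset / rate = 786 m / (0.190 mm/yr) = 4.14e+06 yr = 4.14 Ma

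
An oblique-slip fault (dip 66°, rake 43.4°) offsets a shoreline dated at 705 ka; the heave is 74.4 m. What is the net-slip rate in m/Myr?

378 m/Myr

dip-slip = heave / cos(dip) = 74.4 / cos(66°) = 182.9 m
net slip = dip-slip / sin(rake) = 182.9 / sin(43.4°) = 266.2 m
rate = 266.2 m / 705 ka = 0.000378 m/yr = 378 m/Myr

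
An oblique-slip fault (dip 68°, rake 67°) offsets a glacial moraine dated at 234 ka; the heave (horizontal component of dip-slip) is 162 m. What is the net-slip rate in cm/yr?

dip-slip = heave / cos(dip) = 162 / cos(68°) = 432.5 m
net slip = dip-slip / sin(rake) = 432.5 / sin(67°) = 469.8 m
rate = 469.8 m / 234 ka = 0.00201 m/yr = 0.201 cm/yr

0.201 cm/yr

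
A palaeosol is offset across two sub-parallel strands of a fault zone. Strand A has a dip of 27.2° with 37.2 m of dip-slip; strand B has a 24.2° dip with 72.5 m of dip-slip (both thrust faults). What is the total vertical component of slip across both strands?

46.7 m

throw_A = 37.2 × sin(27.2°) = 17 m
throw_B = 72.5 × sin(24.2°) = 29.72 m
total = 17 + 29.72 = 46.7 m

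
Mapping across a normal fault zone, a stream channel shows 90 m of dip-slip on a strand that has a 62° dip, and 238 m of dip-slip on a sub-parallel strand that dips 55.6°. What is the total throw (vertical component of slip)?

throw_A = 90 × sin(62°) = 79.47 m
throw_B = 238 × sin(55.6°) = 196.4 m
total = 79.47 + 196.4 = 276 m

276 m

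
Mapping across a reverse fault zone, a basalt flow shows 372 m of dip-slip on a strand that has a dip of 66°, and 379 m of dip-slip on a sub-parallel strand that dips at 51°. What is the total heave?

heave_A = 372 × cos(66°) = 151.3 m
heave_B = 379 × cos(51°) = 238.5 m
total = 151.3 + 238.5 = 390 m

390 m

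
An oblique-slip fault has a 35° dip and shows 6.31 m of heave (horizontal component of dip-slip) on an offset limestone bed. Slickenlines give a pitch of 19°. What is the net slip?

23.7 m

dip-slip = heave / cos(dip) = 6.31 / cos(35°) = 7.703 m
net slip = dip-slip / sin(rake) = 7.703 / sin(19°) = 23.7 m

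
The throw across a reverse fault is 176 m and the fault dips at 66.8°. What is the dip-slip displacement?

191 m

dip-slip = throw / sin(dip) = 176 / sin(66.8°) = 191 m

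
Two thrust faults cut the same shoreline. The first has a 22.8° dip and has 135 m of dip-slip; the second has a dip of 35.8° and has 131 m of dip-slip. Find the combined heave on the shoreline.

heave_A = 135 × cos(22.8°) = 124.5 m
heave_B = 131 × cos(35.8°) = 106.2 m
total = 124.5 + 106.2 = 231 m

231 m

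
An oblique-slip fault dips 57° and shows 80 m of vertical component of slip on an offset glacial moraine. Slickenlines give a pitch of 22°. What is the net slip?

dip-slip = throw / sin(dip) = 80 / sin(57°) = 95.39 m
net slip = dip-slip / sin(rake) = 95.39 / sin(22°) = 255 m

255 m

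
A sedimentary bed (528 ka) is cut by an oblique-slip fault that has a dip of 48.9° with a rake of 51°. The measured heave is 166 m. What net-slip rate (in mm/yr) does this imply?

0.615 mm/yr

dip-slip = heave / cos(dip) = 166 / cos(48.9°) = 252.5 m
net slip = dip-slip / sin(rake) = 252.5 / sin(51°) = 324.9 m
rate = 324.9 m / 528 ka = 0.000615 m/yr = 0.615 mm/yr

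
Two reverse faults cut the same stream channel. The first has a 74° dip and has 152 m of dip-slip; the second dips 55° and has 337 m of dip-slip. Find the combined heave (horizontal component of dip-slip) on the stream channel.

235 m

heave_A = 152 × cos(74°) = 41.90 m
heave_B = 337 × cos(55°) = 193.3 m
total = 41.90 + 193.3 = 235 m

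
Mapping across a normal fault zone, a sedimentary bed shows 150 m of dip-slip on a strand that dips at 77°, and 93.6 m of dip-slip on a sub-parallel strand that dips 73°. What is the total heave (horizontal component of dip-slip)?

heave_A = 150 × cos(77°) = 33.74 m
heave_B = 93.6 × cos(73°) = 27.37 m
total = 33.74 + 27.37 = 61.1 m

61.1 m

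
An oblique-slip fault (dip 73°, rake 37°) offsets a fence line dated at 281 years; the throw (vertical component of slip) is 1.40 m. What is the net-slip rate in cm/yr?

0.866 cm/yr

dip-slip = throw / sin(dip) = 1.40 / sin(73°) = 1.464 m
net slip = dip-slip / sin(rake) = 1.464 / sin(37°) = 2.433 m
rate = 2.433 m / 281 years = 0.00866 m/yr = 0.866 cm/yr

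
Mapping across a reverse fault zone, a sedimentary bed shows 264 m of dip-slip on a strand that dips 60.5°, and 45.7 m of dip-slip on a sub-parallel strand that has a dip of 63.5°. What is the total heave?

150 m

heave_A = 264 × cos(60.5°) = 130 m
heave_B = 45.7 × cos(63.5°) = 20.39 m
total = 130 + 20.39 = 150 m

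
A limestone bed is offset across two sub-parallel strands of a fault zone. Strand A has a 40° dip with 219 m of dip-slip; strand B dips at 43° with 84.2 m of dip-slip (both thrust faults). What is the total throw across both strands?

throw_A = 219 × sin(40°) = 140.8 m
throw_B = 84.2 × sin(43°) = 57.42 m
total = 140.8 + 57.42 = 198 m

198 m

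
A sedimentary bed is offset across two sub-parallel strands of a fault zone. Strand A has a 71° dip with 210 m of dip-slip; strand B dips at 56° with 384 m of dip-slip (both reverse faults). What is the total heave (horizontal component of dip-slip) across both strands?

283 m

heave_A = 210 × cos(71°) = 68.37 m
heave_B = 384 × cos(56°) = 214.7 m
total = 68.37 + 214.7 = 283 m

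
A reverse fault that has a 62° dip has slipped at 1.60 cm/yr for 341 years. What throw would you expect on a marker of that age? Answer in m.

4.82 m

dip-slip = rate × time = 1.60 cm/yr × 341 years = 5.456 m
throw = dip-slip × sin(dip) = 5.456 × sin(62°) = 4.82 m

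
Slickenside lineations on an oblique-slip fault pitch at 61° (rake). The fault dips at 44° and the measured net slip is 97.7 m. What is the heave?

61.5 m

dip-slip = net slip × sin(rake) = 97.7 m × sin(61°) = 85.45 m
heave = dip-slip × cos(dip) = 85.45 × cos(44°) = 61.5 m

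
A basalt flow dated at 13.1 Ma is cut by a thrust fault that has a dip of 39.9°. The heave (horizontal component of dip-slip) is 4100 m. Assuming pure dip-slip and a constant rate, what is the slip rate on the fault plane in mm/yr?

dip-slip = heave / cos(dip) = 4100 m / cos(39.9°) = 5344 m
rate = 5344 m / 13.1 Ma = 0.000408 m/yr = 0.408 mm/yr

0.408 mm/yr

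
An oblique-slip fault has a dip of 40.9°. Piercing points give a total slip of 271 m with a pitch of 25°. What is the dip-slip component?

115 m

dip-slip = net slip × sin(rake) = 271 m × sin(25°) = 115 m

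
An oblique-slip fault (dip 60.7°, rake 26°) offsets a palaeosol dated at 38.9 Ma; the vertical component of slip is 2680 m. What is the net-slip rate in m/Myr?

180 m/Myr

dip-slip = throw / sin(dip) = 2680 / sin(60.7°) = 3073 m
net slip = dip-slip / sin(rake) = 3073 / sin(26°) = 7010 m
rate = 7010 m / 38.9 Ma = 0.000180 m/yr = 180 m/Myr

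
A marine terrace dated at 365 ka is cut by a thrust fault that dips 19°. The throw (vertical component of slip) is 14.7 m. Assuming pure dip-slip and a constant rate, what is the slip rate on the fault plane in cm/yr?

0.0124 cm/yr

dip-slip = throw / sin(dip) = 14.7 m / sin(19°) = 45.15 m
rate = 45.15 m / 365 ka = 0.000124 m/yr = 0.0124 cm/yr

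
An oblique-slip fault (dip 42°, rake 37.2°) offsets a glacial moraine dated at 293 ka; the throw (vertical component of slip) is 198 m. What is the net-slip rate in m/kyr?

1.67 m/kyr

dip-slip = throw / sin(dip) = 198 / sin(42°) = 295.9 m
net slip = dip-slip / sin(rake) = 295.9 / sin(37.2°) = 489.4 m
rate = 489.4 m / 293 ka = 0.00167 m/yr = 1.67 m/kyr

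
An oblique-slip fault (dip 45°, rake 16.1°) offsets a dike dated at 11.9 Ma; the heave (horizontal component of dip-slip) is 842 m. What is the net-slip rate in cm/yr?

0.0361 cm/yr

dip-slip = heave / cos(dip) = 842 / cos(45°) = 1191 m
net slip = dip-slip / sin(rake) = 1191 / sin(16.1°) = 4294 m
rate = 4294 m / 11.9 Ma = 0.000361 m/yr = 0.0361 cm/yr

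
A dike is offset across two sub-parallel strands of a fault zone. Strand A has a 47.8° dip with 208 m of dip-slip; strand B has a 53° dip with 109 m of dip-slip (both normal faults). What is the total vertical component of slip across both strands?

throw_A = 208 × sin(47.8°) = 154.1 m
throw_B = 109 × sin(53°) = 87.05 m
total = 154.1 + 87.05 = 241 m

241 m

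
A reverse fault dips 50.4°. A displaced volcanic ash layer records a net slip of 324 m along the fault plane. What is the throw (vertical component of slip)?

throw = dip-slip × sin(dip) = 324 m × sin(50.4°) = 250 m

250 m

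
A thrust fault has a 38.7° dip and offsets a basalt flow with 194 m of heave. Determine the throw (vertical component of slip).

155 m

throw = heave × tan(dip) = 194 × tan(38.7°) = 155 m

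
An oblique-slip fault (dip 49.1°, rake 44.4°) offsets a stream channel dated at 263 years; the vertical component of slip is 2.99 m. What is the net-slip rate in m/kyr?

dip-slip = throw / sin(dip) = 2.99 / sin(49.1°) = 3.956 m
net slip = dip-slip / sin(rake) = 3.956 / sin(44.4°) = 5.654 m
rate = 5.654 m / 263 years = 0.0215 m/yr = 21.5 m/kyr

21.5 m/kyr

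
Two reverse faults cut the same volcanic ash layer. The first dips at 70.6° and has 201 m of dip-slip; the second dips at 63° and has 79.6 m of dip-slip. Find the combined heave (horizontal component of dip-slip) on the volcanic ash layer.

103 m

heave_A = 201 × cos(70.6°) = 66.76 m
heave_B = 79.6 × cos(63°) = 36.14 m
total = 66.76 + 36.14 = 103 m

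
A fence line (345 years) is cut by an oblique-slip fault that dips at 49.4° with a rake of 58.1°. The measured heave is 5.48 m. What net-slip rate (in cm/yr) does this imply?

2.88 cm/yr

dip-slip = heave / cos(dip) = 5.48 / cos(49.4°) = 8.421 m
net slip = dip-slip / sin(rake) = 8.421 / sin(58.1°) = 9.919 m
rate = 9.919 m / 345 years = 0.0288 m/yr = 2.88 cm/yr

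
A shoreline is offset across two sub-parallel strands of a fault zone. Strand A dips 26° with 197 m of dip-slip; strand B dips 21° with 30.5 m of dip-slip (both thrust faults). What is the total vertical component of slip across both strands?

97.3 m

throw_A = 197 × sin(26°) = 86.36 m
throw_B = 30.5 × sin(21°) = 10.93 m
total = 86.36 + 10.93 = 97.3 m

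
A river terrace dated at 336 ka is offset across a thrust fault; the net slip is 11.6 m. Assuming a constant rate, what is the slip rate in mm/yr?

rate = 11.6 m / 336 ka = 0.0000345 m/yr = 0.0345 mm/yr

0.0345 mm/yr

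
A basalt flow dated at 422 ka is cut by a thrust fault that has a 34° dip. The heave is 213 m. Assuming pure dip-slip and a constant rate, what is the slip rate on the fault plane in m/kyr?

dip-slip = heave / cos(dip) = 213 m / cos(34°) = 256.9 m
rate = 256.9 m / 422 ka = 0.000609 m/yr = 0.609 m/kyr

0.609 m/kyr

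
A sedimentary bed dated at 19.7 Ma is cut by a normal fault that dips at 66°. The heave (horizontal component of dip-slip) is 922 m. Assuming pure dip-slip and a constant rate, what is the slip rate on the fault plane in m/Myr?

dip-slip = heave / cos(dip) = 922 m / cos(66°) = 2267 m
rate = 2267 m / 19.7 Ma = 0.000115 m/yr = 115 m/Myr

115 m/Myr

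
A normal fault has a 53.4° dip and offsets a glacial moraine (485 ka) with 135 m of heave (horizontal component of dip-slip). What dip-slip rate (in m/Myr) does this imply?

dip-slip = heave / cos(dip) = 135 m / cos(53.4°) = 226.4 m
rate = 226.4 m / 485 ka = 0.000467 m/yr = 467 m/Myr

467 m/Myr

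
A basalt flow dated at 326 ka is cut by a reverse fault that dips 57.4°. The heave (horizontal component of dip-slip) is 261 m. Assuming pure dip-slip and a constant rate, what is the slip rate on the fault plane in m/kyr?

dip-slip = heave / cos(dip) = 261 m / cos(57.4°) = 484.4 m
rate = 484.4 m / 326 ka = 0.00149 m/yr = 1.49 m/kyr

1.49 m/kyr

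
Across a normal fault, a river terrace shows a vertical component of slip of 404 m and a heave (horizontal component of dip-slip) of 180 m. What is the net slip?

net slip = √(throw² + heave²) = √(404² + 180²) = 442 m

442 m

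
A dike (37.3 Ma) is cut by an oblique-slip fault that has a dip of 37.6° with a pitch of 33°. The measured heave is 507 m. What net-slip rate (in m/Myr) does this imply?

31.5 m/Myr

dip-slip = heave / cos(dip) = 507 / cos(37.6°) = 639.9 m
net slip = dip-slip / sin(rake) = 639.9 / sin(33°) = 1175 m
rate = 1175 m / 37.3 Ma = 0.0000315 m/yr = 31.5 m/Myr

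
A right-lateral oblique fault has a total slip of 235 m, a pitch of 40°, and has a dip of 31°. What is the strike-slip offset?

strike-slip = net slip × cos(rake) = 235 m × cos(40°) = 180 m

180 m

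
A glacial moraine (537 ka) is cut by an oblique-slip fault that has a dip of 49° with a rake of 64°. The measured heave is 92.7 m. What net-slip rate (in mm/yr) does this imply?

0.293 mm/yr

dip-slip = heave / cos(dip) = 92.7 / cos(49°) = 141.3 m
net slip = dip-slip / sin(rake) = 141.3 / sin(64°) = 157.2 m
rate = 157.2 m / 537 ka = 0.000293 m/yr = 0.293 mm/yr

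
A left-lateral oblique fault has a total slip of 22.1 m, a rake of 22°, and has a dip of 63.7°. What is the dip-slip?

dip-slip = net slip × sin(rake) = 22.1 m × sin(22°) = 8.28 m

8.28 m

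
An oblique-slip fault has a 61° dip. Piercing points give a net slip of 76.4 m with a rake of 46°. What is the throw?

48.1 m

dip-slip = net slip × sin(rake) = 76.4 m × sin(46°) = 54.96 m
throw = dip-slip × sin(dip) = 54.96 × sin(61°) = 48.1 m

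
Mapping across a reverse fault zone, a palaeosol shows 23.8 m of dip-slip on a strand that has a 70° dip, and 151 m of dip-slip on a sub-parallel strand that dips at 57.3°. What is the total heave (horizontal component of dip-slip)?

heave_A = 23.8 × cos(70°) = 8.140 m
heave_B = 151 × cos(57.3°) = 81.58 m
total = 8.140 + 81.58 = 89.7 m

89.7 m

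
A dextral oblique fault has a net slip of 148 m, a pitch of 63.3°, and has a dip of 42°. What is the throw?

dip-slip = net slip × sin(rake) = 148 m × sin(63.3°) = 132.2 m
throw = dip-slip × sin(dip) = 132.2 × sin(42°) = 88.5 m

88.5 m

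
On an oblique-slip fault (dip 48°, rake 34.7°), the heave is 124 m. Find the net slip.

326 m

dip-slip = heave / cos(dip) = 124 / cos(48°) = 185.3 m
net slip = dip-slip / sin(rake) = 185.3 / sin(34.7°) = 326 m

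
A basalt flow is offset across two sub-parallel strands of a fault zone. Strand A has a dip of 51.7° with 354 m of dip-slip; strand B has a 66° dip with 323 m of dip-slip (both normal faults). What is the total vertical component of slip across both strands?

573 m

throw_A = 354 × sin(51.7°) = 277.8 m
throw_B = 323 × sin(66°) = 295.1 m
total = 277.8 + 295.1 = 573 m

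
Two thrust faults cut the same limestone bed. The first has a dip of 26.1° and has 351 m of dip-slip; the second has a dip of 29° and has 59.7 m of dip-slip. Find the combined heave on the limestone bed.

367 m

heave_A = 351 × cos(26.1°) = 315.2 m
heave_B = 59.7 × cos(29°) = 52.21 m
total = 315.2 + 52.21 = 367 m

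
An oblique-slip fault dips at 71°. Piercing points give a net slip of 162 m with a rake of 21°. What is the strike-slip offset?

strike-slip = net slip × cos(rake) = 162 m × cos(21°) = 151 m

151 m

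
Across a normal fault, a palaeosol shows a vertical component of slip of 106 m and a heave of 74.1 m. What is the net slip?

129 m

net slip = √(throw² + heave²) = √(106² + 74.1²) = 129 m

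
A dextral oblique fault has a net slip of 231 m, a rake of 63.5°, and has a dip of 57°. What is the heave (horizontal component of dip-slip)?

dip-slip = net slip × sin(rake) = 231 m × sin(63.5°) = 206.7 m
heave = dip-slip × cos(dip) = 206.7 × cos(57°) = 113 m

113 m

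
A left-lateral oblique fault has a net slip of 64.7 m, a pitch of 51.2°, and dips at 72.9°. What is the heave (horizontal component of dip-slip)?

dip-slip = net slip × sin(rake) = 64.7 m × sin(51.2°) = 50.42 m
heave = dip-slip × cos(dip) = 50.42 × cos(72.9°) = 14.8 m

14.8 m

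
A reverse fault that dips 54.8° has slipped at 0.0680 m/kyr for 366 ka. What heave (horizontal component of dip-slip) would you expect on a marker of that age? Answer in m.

14.3 m

dip-slip = rate × time = 0.0680 m/kyr × 366 ka = 24.89 m
heave = dip-slip × cos(dip) = 24.89 × cos(54.8°) = 14.3 m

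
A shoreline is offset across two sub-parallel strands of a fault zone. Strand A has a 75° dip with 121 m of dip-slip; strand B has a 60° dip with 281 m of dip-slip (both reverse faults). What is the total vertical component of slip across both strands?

throw_A = 121 × sin(75°) = 116.9 m
throw_B = 281 × sin(60°) = 243.4 m
total = 116.9 + 243.4 = 360 m

360 m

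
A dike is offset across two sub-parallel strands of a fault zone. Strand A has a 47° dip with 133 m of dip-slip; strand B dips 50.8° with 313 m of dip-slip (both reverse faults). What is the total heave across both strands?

heave_A = 133 × cos(47°) = 90.71 m
heave_B = 313 × cos(50.8°) = 197.8 m
total = 90.71 + 197.8 = 289 m

289 m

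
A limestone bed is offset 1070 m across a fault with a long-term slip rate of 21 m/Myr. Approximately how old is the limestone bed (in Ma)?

age = offset / rate = 1070 m / (21 m/Myr) = 5.1e+07 yr = 51 Ma

51 Ma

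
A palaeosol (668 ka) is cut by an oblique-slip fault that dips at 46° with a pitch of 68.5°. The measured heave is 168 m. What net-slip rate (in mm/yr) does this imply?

dip-slip = heave / cos(dip) = 168 / cos(46°) = 241.8 m
net slip = dip-slip / sin(rake) = 241.8 / sin(68.5°) = 259.9 m
rate = 259.9 m / 668 ka = 0.000389 m/yr = 0.389 mm/yr

0.389 mm/yr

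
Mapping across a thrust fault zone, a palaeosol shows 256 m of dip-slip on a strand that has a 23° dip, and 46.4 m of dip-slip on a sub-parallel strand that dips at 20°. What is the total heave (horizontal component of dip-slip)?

279 m

heave_A = 256 × cos(23°) = 235.6 m
heave_B = 46.4 × cos(20°) = 43.60 m
total = 235.6 + 43.60 = 279 m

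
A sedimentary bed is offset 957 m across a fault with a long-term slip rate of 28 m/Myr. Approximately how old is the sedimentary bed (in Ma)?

34.2 Ma

age = offset / rate = 957 m / (28 m/Myr) = 3.42e+07 yr = 34.2 Ma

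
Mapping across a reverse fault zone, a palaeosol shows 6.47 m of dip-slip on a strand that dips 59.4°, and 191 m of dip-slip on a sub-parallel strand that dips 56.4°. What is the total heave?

heave_A = 6.47 × cos(59.4°) = 3.293 m
heave_B = 191 × cos(56.4°) = 105.7 m
total = 3.293 + 105.7 = 109 m

109 m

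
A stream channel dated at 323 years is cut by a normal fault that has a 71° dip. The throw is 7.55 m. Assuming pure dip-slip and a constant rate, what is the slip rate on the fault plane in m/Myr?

dip-slip = throw / sin(dip) = 7.55 m / sin(71°) = 7.985 m
rate = 7.985 m / 323 years = 0.0247 m/yr = 24700 m/Myr

24700 m/Myr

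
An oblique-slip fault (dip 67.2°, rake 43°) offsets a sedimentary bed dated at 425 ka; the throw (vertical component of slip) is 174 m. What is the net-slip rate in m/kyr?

dip-slip = throw / sin(dip) = 174 / sin(67.2°) = 188.7 m
net slip = dip-slip / sin(rake) = 188.7 / sin(43°) = 276.8 m
rate = 276.8 m / 425 ka = 0.000651 m/yr = 0.651 m/kyr

0.651 m/kyr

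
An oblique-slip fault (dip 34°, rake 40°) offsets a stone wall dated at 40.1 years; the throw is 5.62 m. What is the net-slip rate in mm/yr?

dip-slip = throw / sin(dip) = 5.62 / sin(34°) = 10.05 m
net slip = dip-slip / sin(rake) = 10.05 / sin(40°) = 15.64 m
rate = 15.64 m / 40.1 years = 0.390 m/yr = 390 mm/yr

390 mm/yr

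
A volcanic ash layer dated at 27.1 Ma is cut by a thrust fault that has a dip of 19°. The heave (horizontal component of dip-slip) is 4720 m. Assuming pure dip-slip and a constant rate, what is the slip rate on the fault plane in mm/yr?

0.184 mm/yr

dip-slip = heave / cos(dip) = 4720 m / cos(19°) = 4992 m
rate = 4992 m / 27.1 Ma = 0.000184 m/yr = 0.184 mm/yr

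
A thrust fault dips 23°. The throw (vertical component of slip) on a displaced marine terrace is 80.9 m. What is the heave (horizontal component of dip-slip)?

heave = throw / tan(dip) = 80.9 / tan(23°) = 191 m

191 m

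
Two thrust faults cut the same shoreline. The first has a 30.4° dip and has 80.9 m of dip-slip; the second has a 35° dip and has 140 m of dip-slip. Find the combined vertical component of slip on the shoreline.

throw_A = 80.9 × sin(30.4°) = 40.94 m
throw_B = 140 × sin(35°) = 80.30 m
total = 40.94 + 80.30 = 121 m

121 m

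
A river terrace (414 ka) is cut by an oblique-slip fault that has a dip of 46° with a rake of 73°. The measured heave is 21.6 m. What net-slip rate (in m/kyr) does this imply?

0.0785 m/kyr

dip-slip = heave / cos(dip) = 21.6 / cos(46°) = 31.09 m
net slip = dip-slip / sin(rake) = 31.09 / sin(73°) = 32.52 m
rate = 32.52 m / 414 ka = 0.0000785 m/yr = 0.0785 m/kyr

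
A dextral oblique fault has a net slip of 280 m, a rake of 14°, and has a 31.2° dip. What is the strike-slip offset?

272 m

strike-slip = net slip × cos(rake) = 280 m × cos(14°) = 272 m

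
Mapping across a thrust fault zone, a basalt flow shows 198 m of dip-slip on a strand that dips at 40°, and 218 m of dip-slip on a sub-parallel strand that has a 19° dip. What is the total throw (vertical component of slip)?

198 m

throw_A = 198 × sin(40°) = 127.3 m
throw_B = 218 × sin(19°) = 70.97 m
total = 127.3 + 70.97 = 198 m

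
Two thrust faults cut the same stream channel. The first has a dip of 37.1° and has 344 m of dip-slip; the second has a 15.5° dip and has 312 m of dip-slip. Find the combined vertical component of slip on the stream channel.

throw_A = 344 × sin(37.1°) = 207.5 m
throw_B = 312 × sin(15.5°) = 83.38 m
total = 207.5 + 83.38 = 291 m

291 m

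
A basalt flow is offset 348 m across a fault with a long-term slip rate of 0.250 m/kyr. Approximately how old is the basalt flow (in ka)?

age = offset / rate = 348 m / (0.250 m/kyr) = 1.39e+06 yr = 1390 ka

1390 ka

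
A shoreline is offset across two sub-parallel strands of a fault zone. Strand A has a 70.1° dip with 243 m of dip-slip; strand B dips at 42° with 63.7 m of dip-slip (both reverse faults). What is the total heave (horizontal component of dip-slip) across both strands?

130 m

heave_A = 243 × cos(70.1°) = 82.71 m
heave_B = 63.7 × cos(42°) = 47.34 m
total = 82.71 + 47.34 = 130 m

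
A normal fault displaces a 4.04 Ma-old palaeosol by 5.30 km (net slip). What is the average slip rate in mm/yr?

1.31 mm/yr

rate = 5.30 km / 4.04 Ma = 0.00131 m/yr = 1.31 mm/yr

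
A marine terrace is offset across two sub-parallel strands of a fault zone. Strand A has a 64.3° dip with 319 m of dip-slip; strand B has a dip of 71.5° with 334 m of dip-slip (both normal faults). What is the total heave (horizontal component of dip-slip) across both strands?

244 m

heave_A = 319 × cos(64.3°) = 138.3 m
heave_B = 334 × cos(71.5°) = 106 m
total = 138.3 + 106 = 244 m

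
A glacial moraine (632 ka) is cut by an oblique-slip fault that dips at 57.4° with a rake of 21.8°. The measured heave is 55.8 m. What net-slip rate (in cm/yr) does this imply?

dip-slip = heave / cos(dip) = 55.8 / cos(57.4°) = 103.6 m
net slip = dip-slip / sin(rake) = 103.6 / sin(21.8°) = 278.9 m
rate = 278.9 m / 632 ka = 0.000441 m/yr = 0.0441 cm/yr

0.0441 cm/yr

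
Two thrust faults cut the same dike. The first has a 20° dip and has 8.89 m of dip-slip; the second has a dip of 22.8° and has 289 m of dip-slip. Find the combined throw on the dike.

throw_A = 8.89 × sin(20°) = 3.041 m
throw_B = 289 × sin(22.8°) = 112 m
total = 3.041 + 112 = 115 m

115 m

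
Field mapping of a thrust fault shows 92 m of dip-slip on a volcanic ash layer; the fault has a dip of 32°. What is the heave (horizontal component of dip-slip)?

78 m

heave = dip-slip × cos(dip) = 92 m × cos(32°) = 78 m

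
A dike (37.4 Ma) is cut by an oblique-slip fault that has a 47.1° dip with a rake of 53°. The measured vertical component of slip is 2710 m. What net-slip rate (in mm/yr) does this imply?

0.124 mm/yr

dip-slip = throw / sin(dip) = 2710 / sin(47.1°) = 3699 m
net slip = dip-slip / sin(rake) = 3699 / sin(53°) = 4632 m
rate = 4632 m / 37.4 Ma = 0.000124 m/yr = 0.124 mm/yr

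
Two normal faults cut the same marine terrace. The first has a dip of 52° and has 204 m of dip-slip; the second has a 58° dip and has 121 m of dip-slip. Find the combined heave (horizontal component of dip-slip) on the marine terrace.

190 m

heave_A = 204 × cos(52°) = 125.6 m
heave_B = 121 × cos(58°) = 64.12 m
total = 125.6 + 64.12 = 190 m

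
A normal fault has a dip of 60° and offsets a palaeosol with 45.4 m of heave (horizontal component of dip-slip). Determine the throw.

throw = heave × tan(dip) = 45.4 × tan(60°) = 78.6 m

78.6 m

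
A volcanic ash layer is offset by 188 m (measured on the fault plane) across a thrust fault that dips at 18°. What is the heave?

heave = dip-slip × cos(dip) = 188 m × cos(18°) = 179 m

179 m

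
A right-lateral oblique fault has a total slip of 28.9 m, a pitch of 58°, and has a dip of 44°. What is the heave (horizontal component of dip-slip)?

dip-slip = net slip × sin(rake) = 28.9 m × sin(58°) = 24.51 m
heave = dip-slip × cos(dip) = 24.51 × cos(44°) = 17.6 m

17.6 m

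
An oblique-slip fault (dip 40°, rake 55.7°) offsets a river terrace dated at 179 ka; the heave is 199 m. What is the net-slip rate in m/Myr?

dip-slip = heave / cos(dip) = 199 / cos(40°) = 259.8 m
net slip = dip-slip / sin(rake) = 259.8 / sin(55.7°) = 314.5 m
rate = 314.5 m / 179 ka = 0.00176 m/yr = 1760 m/Myr

1760 m/Myr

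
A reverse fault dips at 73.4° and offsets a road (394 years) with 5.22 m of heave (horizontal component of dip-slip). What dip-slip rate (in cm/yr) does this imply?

dip-slip = heave / cos(dip) = 5.22 m / cos(73.4°) = 18.27 m
rate = 18.27 m / 394 years = 0.0464 m/yr = 4.64 cm/yr

4.64 cm/yr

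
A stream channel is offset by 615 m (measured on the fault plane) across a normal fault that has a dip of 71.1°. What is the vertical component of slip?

throw = dip-slip × sin(dip) = 615 m × sin(71.1°) = 582 m

582 m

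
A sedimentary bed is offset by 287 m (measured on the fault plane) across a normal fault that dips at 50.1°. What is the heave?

heave = dip-slip × cos(dip) = 287 m × cos(50.1°) = 184 m

184 m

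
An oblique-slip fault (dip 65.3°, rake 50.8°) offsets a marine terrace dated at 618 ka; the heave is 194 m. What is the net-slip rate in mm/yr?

0.969 mm/yr

dip-slip = heave / cos(dip) = 194 / cos(65.3°) = 464.3 m
net slip = dip-slip / sin(rake) = 464.3 / sin(50.8°) = 599.1 m
rate = 599.1 m / 618 ka = 0.000969 m/yr = 0.969 mm/yr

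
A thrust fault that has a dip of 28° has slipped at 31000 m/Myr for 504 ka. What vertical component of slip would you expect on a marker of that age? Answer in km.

7.34 km

dip-slip = rate × time = 31000 m/Myr × 504 ka = 15620 m
throw = dip-slip × sin(dip) = 15620 × sin(28°) = 7340 m = 7.34 km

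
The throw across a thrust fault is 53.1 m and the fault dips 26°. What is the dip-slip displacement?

121 m

dip-slip = throw / sin(dip) = 53.1 / sin(26°) = 121 m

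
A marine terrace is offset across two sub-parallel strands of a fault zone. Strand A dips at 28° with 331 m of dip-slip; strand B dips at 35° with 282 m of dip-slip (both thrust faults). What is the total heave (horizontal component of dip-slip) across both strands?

523 m

heave_A = 331 × cos(28°) = 292.3 m
heave_B = 282 × cos(35°) = 231 m
total = 292.3 + 231 = 523 m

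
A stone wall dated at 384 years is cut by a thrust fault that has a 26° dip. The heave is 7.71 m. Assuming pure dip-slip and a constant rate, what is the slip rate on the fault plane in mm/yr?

dip-slip = heave / cos(dip) = 7.71 m / cos(26°) = 8.578 m
rate = 8.578 m / 384 years = 0.0223 m/yr = 22.3 mm/yr

22.3 mm/yr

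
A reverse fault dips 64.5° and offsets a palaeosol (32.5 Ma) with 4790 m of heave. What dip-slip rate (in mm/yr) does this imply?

dip-slip = heave / cos(dip) = 4790 m / cos(64.5°) = 11130 m
rate = 11130 m / 32.5 Ma = 0.000342 m/yr = 0.342 mm/yr

0.342 mm/yr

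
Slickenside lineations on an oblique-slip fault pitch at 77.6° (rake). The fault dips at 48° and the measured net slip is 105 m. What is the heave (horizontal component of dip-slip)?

68.6 m

dip-slip = net slip × sin(rake) = 105 m × sin(77.6°) = 102.6 m
heave = dip-slip × cos(dip) = 102.6 × cos(48°) = 68.6 m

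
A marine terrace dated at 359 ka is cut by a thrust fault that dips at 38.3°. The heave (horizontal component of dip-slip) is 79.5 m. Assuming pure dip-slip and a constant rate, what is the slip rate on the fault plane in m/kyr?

dip-slip = heave / cos(dip) = 79.5 m / cos(38.3°) = 101.3 m
rate = 101.3 m / 359 ka = 0.000282 m/yr = 0.282 m/kyr

0.282 m/kyr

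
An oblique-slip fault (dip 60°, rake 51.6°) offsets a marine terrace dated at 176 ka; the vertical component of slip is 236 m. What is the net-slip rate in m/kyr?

1.98 m/kyr

dip-slip = throw / sin(dip) = 236 / sin(60°) = 272.5 m
net slip = dip-slip / sin(rake) = 272.5 / sin(51.6°) = 347.7 m
rate = 347.7 m / 176 ka = 0.00198 m/yr = 1.98 m/kyr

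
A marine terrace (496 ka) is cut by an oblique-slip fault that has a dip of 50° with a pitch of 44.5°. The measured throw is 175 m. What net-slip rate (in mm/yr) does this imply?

dip-slip = throw / sin(dip) = 175 / sin(50°) = 228.4 m
net slip = dip-slip / sin(rake) = 228.4 / sin(44.5°) = 325.9 m
rate = 325.9 m / 496 ka = 0.000657 m/yr = 0.657 mm/yr

0.657 mm/yr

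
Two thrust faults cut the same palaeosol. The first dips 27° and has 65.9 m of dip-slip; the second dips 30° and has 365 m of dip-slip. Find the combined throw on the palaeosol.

throw_A = 65.9 × sin(27°) = 29.92 m
throw_B = 365 × sin(30°) = 182.5 m
total = 29.92 + 182.5 = 212 m

212 m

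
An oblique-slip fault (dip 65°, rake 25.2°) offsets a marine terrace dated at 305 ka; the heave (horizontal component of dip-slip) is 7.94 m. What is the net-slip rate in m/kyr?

0.145 m/kyr

dip-slip = heave / cos(dip) = 7.94 / cos(65°) = 18.79 m
net slip = dip-slip / sin(rake) = 18.79 / sin(25.2°) = 44.13 m
rate = 44.13 m / 305 ka = 0.000145 m/yr = 0.145 m/kyr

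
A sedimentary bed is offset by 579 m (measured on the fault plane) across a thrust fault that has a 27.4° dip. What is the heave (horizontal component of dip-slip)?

514 m

heave = dip-slip × cos(dip) = 579 m × cos(27.4°) = 514 m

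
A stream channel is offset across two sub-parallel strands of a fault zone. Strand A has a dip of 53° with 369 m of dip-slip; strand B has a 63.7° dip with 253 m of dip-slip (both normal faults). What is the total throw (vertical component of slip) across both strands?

522 m

throw_A = 369 × sin(53°) = 294.7 m
throw_B = 253 × sin(63.7°) = 226.8 m
total = 294.7 + 226.8 = 522 m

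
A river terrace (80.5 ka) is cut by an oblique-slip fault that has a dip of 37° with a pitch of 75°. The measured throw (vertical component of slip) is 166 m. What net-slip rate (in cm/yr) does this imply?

0.355 cm/yr

dip-slip = throw / sin(dip) = 166 / sin(37°) = 275.8 m
net slip = dip-slip / sin(rake) = 275.8 / sin(75°) = 285.6 m
rate = 285.6 m / 80.5 ka = 0.00355 m/yr = 0.355 cm/yr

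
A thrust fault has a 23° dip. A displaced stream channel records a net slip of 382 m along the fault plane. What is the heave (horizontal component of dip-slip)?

352 m

heave = dip-slip × cos(dip) = 382 m × cos(23°) = 352 m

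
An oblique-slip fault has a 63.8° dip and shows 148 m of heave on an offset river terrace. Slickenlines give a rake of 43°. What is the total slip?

dip-slip = heave / cos(dip) = 148 / cos(63.8°) = 335.2 m
net slip = dip-slip / sin(rake) = 335.2 / sin(43°) = 492 m

492 m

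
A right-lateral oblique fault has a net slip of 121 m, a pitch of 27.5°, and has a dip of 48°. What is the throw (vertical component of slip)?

41.5 m

dip-slip = net slip × sin(rake) = 121 m × sin(27.5°) = 55.87 m
throw = dip-slip × sin(dip) = 55.87 × sin(48°) = 41.5 m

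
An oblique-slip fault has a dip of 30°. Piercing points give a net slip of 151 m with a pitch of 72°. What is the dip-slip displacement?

dip-slip = net slip × sin(rake) = 151 m × sin(72°) = 144 m

144 m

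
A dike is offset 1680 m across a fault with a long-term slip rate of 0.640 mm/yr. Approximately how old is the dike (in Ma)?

age = offset / rate = 1680 m / (0.640 mm/yr) = 2.62e+06 yr = 2.62 Ma

2.62 Ma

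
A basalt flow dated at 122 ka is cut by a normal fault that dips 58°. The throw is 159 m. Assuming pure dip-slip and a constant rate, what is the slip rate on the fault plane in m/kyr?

dip-slip = throw / sin(dip) = 159 m / sin(58°) = 187.5 m
rate = 187.5 m / 122 ka = 0.00154 m/yr = 1.54 m/kyr

1.54 m/kyr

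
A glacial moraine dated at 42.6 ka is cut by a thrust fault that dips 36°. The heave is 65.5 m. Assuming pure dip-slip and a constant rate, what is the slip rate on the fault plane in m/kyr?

dip-slip = heave / cos(dip) = 65.5 m / cos(36°) = 80.96 m
rate = 80.96 m / 42.6 ka = 0.00190 m/yr = 1.90 m/kyr

1.90 m/kyr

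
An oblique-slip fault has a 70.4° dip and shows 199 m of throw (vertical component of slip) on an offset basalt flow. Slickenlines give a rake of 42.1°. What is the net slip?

315 m

dip-slip = throw / sin(dip) = 199 / sin(70.4°) = 211.2 m
net slip = dip-slip / sin(rake) = 211.2 / sin(42.1°) = 315 m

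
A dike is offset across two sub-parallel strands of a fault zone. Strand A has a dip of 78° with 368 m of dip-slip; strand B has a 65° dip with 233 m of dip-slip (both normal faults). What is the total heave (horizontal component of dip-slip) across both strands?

175 m

heave_A = 368 × cos(78°) = 76.51 m
heave_B = 233 × cos(65°) = 98.47 m
total = 76.51 + 98.47 = 175 m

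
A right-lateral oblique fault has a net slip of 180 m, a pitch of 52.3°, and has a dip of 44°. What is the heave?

dip-slip = net slip × sin(rake) = 180 m × sin(52.3°) = 142.4 m
heave = dip-slip × cos(dip) = 142.4 × cos(44°) = 102 m

102 m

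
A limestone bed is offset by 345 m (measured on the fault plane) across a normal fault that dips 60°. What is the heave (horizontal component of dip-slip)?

heave = dip-slip × cos(dip) = 345 m × cos(60°) = 173 m

173 m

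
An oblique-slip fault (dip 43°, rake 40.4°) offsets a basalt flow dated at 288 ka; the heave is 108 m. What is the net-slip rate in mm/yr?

dip-slip = heave / cos(dip) = 108 / cos(43°) = 147.7 m
net slip = dip-slip / sin(rake) = 147.7 / sin(40.4°) = 227.8 m
rate = 227.8 m / 288 ka = 0.000791 m/yr = 0.791 mm/yr

0.791 mm/yr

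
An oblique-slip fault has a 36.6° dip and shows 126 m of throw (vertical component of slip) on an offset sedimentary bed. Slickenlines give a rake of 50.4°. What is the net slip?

274 m

dip-slip = throw / sin(dip) = 126 / sin(36.6°) = 211.3 m
net slip = dip-slip / sin(rake) = 211.3 / sin(50.4°) = 274 m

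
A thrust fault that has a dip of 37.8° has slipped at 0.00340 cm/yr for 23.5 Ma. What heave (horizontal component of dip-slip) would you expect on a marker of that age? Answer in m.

631 m

dip-slip = rate × time = 0.00340 cm/yr × 23.5 Ma = 799 m
heave = dip-slip × cos(dip) = 799 × cos(37.8°) = 631 m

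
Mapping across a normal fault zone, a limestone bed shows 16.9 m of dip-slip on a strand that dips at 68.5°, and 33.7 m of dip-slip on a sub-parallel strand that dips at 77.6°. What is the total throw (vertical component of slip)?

48.6 m

throw_A = 16.9 × sin(68.5°) = 15.72 m
throw_B = 33.7 × sin(77.6°) = 32.91 m
total = 15.72 + 32.91 = 48.6 m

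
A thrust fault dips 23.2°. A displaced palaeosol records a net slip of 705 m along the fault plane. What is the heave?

648 m

heave = dip-slip × cos(dip) = 705 m × cos(23.2°) = 648 m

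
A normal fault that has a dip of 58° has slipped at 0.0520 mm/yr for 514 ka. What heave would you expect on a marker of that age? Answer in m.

14.2 m

dip-slip = rate × time = 0.0520 mm/yr × 514 ka = 26.73 m
heave = dip-slip × cos(dip) = 26.73 × cos(58°) = 14.2 m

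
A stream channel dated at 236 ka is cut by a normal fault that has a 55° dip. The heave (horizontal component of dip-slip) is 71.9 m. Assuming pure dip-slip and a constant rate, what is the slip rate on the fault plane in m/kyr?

0.531 m/kyr

dip-slip = heave / cos(dip) = 71.9 m / cos(55°) = 125.4 m
rate = 125.4 m / 236 ka = 0.000531 m/yr = 0.531 m/kyr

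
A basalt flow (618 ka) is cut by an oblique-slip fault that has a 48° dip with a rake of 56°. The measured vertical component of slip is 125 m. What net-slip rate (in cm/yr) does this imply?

0.0328 cm/yr

dip-slip = throw / sin(dip) = 125 / sin(48°) = 168.2 m
net slip = dip-slip / sin(rake) = 168.2 / sin(56°) = 202.9 m
rate = 202.9 m / 618 ka = 0.000328 m/yr = 0.0328 cm/yr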